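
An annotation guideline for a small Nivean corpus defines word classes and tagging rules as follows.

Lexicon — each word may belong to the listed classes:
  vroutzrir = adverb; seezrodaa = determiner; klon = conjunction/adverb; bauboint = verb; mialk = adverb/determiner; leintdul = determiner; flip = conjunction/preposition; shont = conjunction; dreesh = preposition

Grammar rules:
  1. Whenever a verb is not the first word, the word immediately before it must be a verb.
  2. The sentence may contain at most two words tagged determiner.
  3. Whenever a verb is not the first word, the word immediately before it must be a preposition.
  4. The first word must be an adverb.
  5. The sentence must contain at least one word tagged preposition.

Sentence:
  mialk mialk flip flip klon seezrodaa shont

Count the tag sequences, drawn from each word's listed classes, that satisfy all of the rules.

12

Candidates per position — 1:mialk {adverb,determiner}; 2:mialk {adverb,determiner}; 3:flip {conjunction,preposition}; 4:flip {conjunction,preposition}; 5:klon {conjunction,adverb}; 6:seezrodaa {determiner}; 7:shont {conjunction}.
There are 32 candidate sequences in total.
Checking each against the rules leaves 12 sequences.
Count = 12.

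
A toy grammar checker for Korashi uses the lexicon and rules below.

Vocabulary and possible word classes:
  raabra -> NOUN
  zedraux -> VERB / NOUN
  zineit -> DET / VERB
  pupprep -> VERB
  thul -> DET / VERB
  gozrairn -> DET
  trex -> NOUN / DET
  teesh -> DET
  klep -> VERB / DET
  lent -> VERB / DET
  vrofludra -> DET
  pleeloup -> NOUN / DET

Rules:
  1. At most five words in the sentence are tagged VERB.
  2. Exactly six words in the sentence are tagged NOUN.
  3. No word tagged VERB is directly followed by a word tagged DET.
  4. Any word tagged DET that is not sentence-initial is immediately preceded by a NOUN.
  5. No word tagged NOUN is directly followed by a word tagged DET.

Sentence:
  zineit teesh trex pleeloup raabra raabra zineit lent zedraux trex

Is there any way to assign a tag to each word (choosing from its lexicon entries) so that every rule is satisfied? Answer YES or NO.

Candidates per position — 1:zineit {DET,VERB}; 2:teesh {DET}; 3:trex {NOUN,DET}; 4:pleeloup {NOUN,DET}; 5:raabra {NOUN}; 6:raabra {NOUN}; 7:zineit {DET,VERB}; 8:lent {VERB,DET}; 9:zedraux {VERB,NOUN}; 10:trex {NOUN,DET}.
Rule 4 cannot be satisfied by any choice of tags from the lexicon.
So there is no consistent tagging.

NO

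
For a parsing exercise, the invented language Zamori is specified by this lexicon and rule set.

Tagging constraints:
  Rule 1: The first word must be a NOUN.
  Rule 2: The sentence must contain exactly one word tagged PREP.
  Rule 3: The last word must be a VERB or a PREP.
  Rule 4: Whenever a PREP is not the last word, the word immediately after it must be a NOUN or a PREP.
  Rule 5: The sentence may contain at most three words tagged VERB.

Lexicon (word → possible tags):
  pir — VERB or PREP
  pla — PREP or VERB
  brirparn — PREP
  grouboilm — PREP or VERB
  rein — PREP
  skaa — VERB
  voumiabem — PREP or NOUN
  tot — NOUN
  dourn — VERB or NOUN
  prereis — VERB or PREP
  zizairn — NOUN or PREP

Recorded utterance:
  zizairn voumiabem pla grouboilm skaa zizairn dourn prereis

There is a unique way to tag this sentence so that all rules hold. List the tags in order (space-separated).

Candidates per position — 1:zizairn {NOUN,PREP}; 2:voumiabem {PREP,NOUN}; 3:pla {PREP,VERB}; 4:grouboilm {PREP,VERB}; 5:skaa {VERB}; 6:zizairn {NOUN,PREP}; 7:dourn {VERB,NOUN}; 8:prereis {VERB,PREP}.
If word 1 were PREP, no tagging could satisfy rule 1; so word 1 is NOUN.
If word 2 were PREP, no tagging could satisfy rule 4; so word 2 is NOUN.
If word 3 were PREP, no tagging could satisfy rule 4; so word 3 is VERB.
If word 4 were PREP, no tagging could satisfy rule 4; so word 4 is VERB.
If word 7 were VERB, no tagging could satisfy rule 5; so word 7 is NOUN.
If word 8 were VERB, no tagging could satisfy rule 5; so word 8 is PREP.
If word 6 were PREP, no tagging could satisfy rule 2; so word 6 is NOUN.
So the tagging must be: NOUN NOUN VERB VERB VERB NOUN NOUN PREP.
Verifying each rule — rule 1 satisfied; rule 2 satisfied; rule 3 satisfied; rule 4 satisfied; rule 5 satisfied.

NOUN NOUN VERB VERB VERB NOUN NOUN PREP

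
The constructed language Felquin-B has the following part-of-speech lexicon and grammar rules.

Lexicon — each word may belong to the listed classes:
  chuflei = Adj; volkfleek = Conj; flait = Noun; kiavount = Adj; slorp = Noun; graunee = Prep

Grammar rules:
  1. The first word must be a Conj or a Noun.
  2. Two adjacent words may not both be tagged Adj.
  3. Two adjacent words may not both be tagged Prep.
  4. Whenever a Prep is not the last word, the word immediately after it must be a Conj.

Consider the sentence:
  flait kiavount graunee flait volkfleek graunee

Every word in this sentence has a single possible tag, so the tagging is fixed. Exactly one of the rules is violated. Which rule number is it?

Fixed tagging: Noun Adj Prep Noun Conj Prep.
Checking each rule: R1 ✓, R2 ✓, R3 ✓, R4 ✗.
Only rule 4 fails.

4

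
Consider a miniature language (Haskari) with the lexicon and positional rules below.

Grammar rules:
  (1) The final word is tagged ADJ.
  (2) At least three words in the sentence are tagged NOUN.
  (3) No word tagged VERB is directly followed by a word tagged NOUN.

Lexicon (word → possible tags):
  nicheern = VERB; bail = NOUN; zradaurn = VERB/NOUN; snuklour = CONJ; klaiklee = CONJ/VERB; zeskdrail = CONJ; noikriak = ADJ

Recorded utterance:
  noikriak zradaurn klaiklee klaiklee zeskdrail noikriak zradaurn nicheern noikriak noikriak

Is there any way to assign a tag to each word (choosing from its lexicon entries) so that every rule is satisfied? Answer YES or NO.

Candidates per position — 1:noikriak {ADJ}; 2:zradaurn {VERB,NOUN}; 3:klaiklee {CONJ,VERB}; 4:klaiklee {CONJ,VERB}; 5:zeskdrail {CONJ}; 6:noikriak {ADJ}; 7:zradaurn {VERB,NOUN}; 8:nicheern {VERB}; 9:noikriak {ADJ}; 10:noikriak {ADJ}.
Rule 2 cannot be satisfied by any choice of tags from the lexicon.
So there is no consistent tagging.

NO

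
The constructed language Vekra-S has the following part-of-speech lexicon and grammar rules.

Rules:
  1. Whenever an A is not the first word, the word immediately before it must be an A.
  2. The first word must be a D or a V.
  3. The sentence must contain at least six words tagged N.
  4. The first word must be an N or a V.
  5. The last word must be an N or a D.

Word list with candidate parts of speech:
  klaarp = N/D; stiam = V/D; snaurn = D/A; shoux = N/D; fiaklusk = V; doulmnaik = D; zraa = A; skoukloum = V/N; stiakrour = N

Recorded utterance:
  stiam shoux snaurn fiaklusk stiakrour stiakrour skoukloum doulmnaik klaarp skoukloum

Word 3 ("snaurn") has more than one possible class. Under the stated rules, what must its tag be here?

D

Candidates per position — 1:stiam {V,D}; 2:shoux {N,D}; 3:snaurn {D,A}; 4:fiaklusk {V}; 5:stiakrour {N}; 6:stiakrour {N}; 7:skoukloum {V,N}; 8:doulmnaik {D}; 9:klaarp {N,D}; 10:skoukloum {V,N}.
Position 1: D is ruled out by rule 4; that leaves V.
Position 2: D is ruled out by rule 3; that leaves N.
Position 3: A is ruled out by rule 1; that leaves D.
Position 7: V is ruled out by rule 3; that leaves N.
Position 9: D is ruled out by rule 3; that leaves N.
Position 10: V is ruled out by rule 3; that leaves N.
So the tagging must be: V N D V N N N D N N.
Rule-by-rule: rule 1 holds; rule 2 holds; rule 3 holds; rule 4 holds; rule 5 holds.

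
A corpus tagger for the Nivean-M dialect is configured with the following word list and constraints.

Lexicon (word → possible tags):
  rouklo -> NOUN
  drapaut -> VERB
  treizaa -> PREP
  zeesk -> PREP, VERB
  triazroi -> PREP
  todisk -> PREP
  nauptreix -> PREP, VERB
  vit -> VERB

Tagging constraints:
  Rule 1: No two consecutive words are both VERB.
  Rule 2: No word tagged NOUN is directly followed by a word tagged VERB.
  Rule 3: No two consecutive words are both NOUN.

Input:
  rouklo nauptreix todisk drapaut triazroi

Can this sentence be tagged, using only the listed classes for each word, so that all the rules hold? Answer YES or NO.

YES

Candidates per position — 1:rouklo {NOUN}; 2:nauptreix {PREP,VERB}; 3:todisk {PREP}; 4:drapaut {VERB}; 5:triazroi {PREP}.
One satisfying assignment: NOUN PREP PREP VERB PREP.
Verifying each rule — rule 1 holds; rule 2 holds; rule 3 holds.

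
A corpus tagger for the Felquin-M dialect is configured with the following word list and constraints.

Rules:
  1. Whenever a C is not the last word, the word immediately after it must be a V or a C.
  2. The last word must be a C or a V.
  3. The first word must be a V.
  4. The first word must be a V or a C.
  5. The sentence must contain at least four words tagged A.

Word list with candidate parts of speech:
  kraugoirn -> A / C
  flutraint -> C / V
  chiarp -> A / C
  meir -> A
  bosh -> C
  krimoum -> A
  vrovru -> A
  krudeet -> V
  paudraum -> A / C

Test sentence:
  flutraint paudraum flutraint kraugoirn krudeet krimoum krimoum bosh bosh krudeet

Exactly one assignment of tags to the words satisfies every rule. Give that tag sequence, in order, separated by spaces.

V A V A V A A C C V

Candidates per position — 1:flutraint {C,V}; 2:paudraum {A,C}; 3:flutraint {C,V}; 4:kraugoirn {A,C}; 5:krudeet {V}; 6:krimoum {A}; 7:krimoum {A}; 8:bosh {C}; 9:bosh {C}; 10:krudeet {V}.
Word 1 cannot be C — rule 3 would then fail for every completion. It is V.
Word 2 cannot be C — rule 5 would then fail for every completion. It is A.
Word 4 cannot be C — rule 5 would then fail for every completion. It is A.
Word 3 cannot be C — rule 1 would then fail for every completion. It is V.
The only consistent sequence is: V A V A V A A C C V.
Check: rule 1 ok; rule 2 ok; rule 3 ok; rule 4 ok; rule 5 ok.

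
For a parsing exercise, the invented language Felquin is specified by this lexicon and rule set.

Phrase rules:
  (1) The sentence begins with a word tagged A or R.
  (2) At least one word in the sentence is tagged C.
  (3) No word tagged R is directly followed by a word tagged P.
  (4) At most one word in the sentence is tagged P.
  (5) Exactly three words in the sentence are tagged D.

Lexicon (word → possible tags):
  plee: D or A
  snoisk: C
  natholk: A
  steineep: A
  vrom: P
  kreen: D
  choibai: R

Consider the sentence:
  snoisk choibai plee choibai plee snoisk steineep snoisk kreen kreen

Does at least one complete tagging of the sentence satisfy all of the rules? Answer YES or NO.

NO

Candidates per position — 1:snoisk {C}; 2:choibai {R}; 3:plee {D,A}; 4:choibai {R}; 5:plee {D,A}; 6:snoisk {C}; 7:steineep {A}; 8:snoisk {C}; 9:kreen {D}; 10:kreen {D}.
Rule 1 cannot be satisfied by any choice of tags from the lexicon.
So there is no consistent tagging.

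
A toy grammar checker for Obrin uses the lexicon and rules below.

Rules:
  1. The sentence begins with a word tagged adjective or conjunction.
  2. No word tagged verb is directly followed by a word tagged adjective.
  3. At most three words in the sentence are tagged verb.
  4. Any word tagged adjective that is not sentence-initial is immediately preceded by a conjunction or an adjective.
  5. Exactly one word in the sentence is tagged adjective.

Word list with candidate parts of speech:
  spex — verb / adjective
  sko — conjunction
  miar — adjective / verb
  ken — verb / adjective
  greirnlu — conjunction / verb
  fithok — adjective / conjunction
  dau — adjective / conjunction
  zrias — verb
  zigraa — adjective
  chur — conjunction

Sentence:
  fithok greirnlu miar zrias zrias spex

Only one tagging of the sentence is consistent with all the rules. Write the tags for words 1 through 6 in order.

conjunction conjunction adjective verb verb verb

Candidates per position — 1:fithok {adjective,conjunction}; 2:greirnlu {conjunction,verb}; 3:miar {adjective,verb}; 4:zrias {verb}; 5:zrias {verb}; 6:spex {verb,adjective}.
Word 6 cannot be adjective — rule 2 would then fail for every completion. It is verb.
Word 2 cannot be verb — rule 3 would then fail for every completion. It is conjunction.
Word 3 cannot be verb — rule 3 would then fail for every completion. It is adjective.
Word 1 cannot be adjective — rule 5 would then fail for every completion. It is conjunction.
The unique satisfying tagging is: conjunction conjunction adjective verb verb verb.
Checking: rule 1 ok; rule 2 ok; rule 3 ok; rule 4 ok; rule 5 ok.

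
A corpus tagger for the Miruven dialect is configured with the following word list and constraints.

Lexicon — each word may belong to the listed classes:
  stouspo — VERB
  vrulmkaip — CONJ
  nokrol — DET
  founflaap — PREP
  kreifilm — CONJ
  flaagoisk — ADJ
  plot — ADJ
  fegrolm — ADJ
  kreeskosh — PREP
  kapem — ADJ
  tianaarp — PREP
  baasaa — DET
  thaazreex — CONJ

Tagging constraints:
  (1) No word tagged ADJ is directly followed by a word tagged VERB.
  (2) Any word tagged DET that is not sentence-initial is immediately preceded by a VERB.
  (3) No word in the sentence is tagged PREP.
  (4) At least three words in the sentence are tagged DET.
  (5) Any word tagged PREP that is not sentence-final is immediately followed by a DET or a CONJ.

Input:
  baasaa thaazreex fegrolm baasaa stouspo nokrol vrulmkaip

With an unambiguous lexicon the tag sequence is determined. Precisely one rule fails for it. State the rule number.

2

Fixed tagging: DET CONJ ADJ DET VERB DET CONJ.
Rule check: R1 ✓, R2 ✗, R3 ✓, R4 ✓, R5 ✓.
Only rule 2 fails.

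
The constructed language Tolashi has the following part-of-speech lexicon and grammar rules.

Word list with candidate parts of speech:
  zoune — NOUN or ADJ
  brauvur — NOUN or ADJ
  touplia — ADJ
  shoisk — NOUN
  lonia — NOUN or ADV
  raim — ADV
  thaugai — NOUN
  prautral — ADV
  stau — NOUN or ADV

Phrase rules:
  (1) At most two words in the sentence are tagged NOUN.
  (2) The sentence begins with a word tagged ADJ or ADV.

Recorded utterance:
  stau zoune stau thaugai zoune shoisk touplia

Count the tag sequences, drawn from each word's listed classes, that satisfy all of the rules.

Candidates per position — 1:stau {NOUN,ADV}; 2:zoune {NOUN,ADJ}; 3:stau {NOUN,ADV}; 4:thaugai {NOUN}; 5:zoune {NOUN,ADJ}; 6:shoisk {NOUN}; 7:touplia {ADJ}.
There are 16 candidate sequences in total.
The sequences that satisfy every rule: ADV ADJ ADV NOUN ADJ NOUN ADJ.
Count = 1.

1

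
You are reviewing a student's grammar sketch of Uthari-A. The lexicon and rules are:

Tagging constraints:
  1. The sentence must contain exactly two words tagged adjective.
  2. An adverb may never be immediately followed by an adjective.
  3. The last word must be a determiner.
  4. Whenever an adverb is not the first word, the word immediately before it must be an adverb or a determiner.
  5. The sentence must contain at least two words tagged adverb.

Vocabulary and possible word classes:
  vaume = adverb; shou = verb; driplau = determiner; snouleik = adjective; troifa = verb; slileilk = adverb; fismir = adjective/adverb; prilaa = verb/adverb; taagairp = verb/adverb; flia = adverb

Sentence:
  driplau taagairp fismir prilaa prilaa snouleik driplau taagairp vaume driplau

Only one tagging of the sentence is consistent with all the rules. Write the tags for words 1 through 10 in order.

Candidates per position — 1:driplau {determiner}; 2:taagairp {verb,adverb}; 3:fismir {adjective,adverb}; 4:prilaa {verb,adverb}; 5:prilaa {verb,adverb}; 6:snouleik {adjective}; 7:driplau {determiner}; 8:taagairp {verb,adverb}; 9:vaume {adverb}; 10:driplau {determiner}.
Word 3 cannot be adverb — rule 1 would then fail for every completion. It is adjective.
Word 4 cannot be adverb — rule 4 would then fail for every completion. It is verb.
Word 5 cannot be adverb — rule 2 would then fail for every completion. It is verb.
Word 8 cannot be verb — rule 4 would then fail for every completion. It is adverb.
Word 2 cannot be adverb — rule 2 would then fail for every completion. It is verb.
So the tagging must be: determiner verb adjective verb verb adjective determiner adverb adverb determiner.
Checking: rule 1 holds; rule 2 holds; rule 3 holds; rule 4 holds; rule 5 holds.

determiner verb adjective verb verb adjective determiner adverb adverb determiner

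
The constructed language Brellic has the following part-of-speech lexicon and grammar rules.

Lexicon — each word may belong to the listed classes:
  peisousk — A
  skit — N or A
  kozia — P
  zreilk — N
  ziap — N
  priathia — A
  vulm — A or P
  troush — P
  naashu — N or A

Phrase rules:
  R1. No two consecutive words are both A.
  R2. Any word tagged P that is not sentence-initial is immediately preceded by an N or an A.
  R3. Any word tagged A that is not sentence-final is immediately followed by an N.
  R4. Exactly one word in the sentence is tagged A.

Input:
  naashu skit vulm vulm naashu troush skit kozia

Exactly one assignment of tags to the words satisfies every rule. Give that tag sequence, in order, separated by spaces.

Candidates per position — 1:naashu {N,A}; 2:skit {N,A}; 3:vulm {A,P}; 4:vulm {A,P}; 5:naashu {N,A}; 6:troush {P}; 7:skit {N,A}; 8:kozia {P}.
Position 2: A is ruled out by rule 3; that leaves N.
Position 3: A is ruled out by rule 3; that leaves P.
Position 4: P is ruled out by rule 2; that leaves A.
Position 5: A is ruled out by rule 1; that leaves N.
Position 7: A is ruled out by rule 3; that leaves N.
Position 1: A is ruled out by rule 4; that leaves N.
The unique satisfying tagging is: N N P A N P N P.
Checking: rule 1 satisfied; rule 2 satisfied; rule 3 satisfied; rule 4 satisfied.

N N P A N P N P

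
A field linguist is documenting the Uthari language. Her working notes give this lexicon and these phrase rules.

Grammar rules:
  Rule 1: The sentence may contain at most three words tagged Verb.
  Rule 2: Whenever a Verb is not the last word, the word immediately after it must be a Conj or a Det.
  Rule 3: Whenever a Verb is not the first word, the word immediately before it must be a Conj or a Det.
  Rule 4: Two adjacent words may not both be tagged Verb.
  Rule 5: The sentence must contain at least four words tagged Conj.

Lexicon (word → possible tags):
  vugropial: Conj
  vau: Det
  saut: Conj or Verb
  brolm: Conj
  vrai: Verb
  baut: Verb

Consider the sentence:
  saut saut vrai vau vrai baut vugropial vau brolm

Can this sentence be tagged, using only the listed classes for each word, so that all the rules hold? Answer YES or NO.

NO

Candidates per position — 1:saut {Conj,Verb}; 2:saut {Conj,Verb}; 3:vrai {Verb}; 4:vau {Det}; 5:vrai {Verb}; 6:baut {Verb}; 7:vugropial {Conj}; 8:vau {Det}; 9:brolm {Conj}.
Rule 2 cannot be satisfied by any choice of tags from the lexicon.
So there is no consistent tagging.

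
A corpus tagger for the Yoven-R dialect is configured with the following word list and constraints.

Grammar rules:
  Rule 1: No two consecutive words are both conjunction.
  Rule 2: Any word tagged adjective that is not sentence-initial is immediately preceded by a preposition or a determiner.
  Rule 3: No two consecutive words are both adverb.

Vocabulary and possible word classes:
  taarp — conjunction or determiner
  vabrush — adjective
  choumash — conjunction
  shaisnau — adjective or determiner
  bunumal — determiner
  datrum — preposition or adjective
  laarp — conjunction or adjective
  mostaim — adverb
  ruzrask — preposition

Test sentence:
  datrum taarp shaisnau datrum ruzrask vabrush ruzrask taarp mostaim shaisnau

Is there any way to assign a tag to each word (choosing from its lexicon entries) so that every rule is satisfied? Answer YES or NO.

YES

Candidates per position — 1:datrum {preposition,adjective}; 2:taarp {conjunction,determiner}; 3:shaisnau {adjective,determiner}; 4:datrum {preposition,adjective}; 5:ruzrask {preposition}; 6:vabrush {adjective}; 7:ruzrask {preposition}; 8:taarp {conjunction,determiner}; 9:mostaim {adverb}; 10:shaisnau {adjective,determiner}.
One satisfying assignment: preposition conjunction determiner adjective preposition adjective preposition conjunction adverb determiner.
Verifying each rule — rule 1 ok; rule 2 ok; rule 3 ok.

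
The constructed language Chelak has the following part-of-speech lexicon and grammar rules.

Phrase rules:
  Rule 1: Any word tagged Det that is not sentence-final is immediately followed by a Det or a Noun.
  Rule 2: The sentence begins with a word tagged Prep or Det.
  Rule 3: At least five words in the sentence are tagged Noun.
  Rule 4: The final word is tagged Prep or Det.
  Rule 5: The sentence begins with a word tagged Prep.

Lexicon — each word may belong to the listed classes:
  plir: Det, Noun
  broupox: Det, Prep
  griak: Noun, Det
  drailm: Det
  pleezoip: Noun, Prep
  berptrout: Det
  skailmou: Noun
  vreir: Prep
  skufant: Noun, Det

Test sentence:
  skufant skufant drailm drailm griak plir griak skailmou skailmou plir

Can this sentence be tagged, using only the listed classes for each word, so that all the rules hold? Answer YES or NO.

Candidates per position — 1:skufant {Noun,Det}; 2:skufant {Noun,Det}; 3:drailm {Det}; 4:drailm {Det}; 5:griak {Noun,Det}; 6:plir {Det,Noun}; 7:griak {Noun,Det}; 8:skailmou {Noun}; 9:skailmou {Noun}; 10:plir {Det,Noun}.
Rule 5 cannot be satisfied by any choice of tags from the lexicon.
So there is no consistent tagging.

NO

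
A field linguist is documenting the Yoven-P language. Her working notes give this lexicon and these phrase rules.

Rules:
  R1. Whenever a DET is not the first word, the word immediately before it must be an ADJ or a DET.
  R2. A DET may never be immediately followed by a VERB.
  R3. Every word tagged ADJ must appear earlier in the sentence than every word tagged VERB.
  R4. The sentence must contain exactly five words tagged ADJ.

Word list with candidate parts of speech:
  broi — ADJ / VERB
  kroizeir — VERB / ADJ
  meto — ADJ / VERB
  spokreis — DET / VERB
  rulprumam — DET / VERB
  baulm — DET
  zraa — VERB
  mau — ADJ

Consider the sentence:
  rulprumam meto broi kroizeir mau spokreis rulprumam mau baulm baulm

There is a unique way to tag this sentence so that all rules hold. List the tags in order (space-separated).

Candidates per position — 1:rulprumam {DET,VERB}; 2:meto {ADJ,VERB}; 3:broi {ADJ,VERB}; 4:kroizeir {VERB,ADJ}; 5:mau {ADJ}; 6:spokreis {DET,VERB}; 7:rulprumam {DET,VERB}; 8:mau {ADJ}; 9:baulm {DET}; 10:baulm {DET}.
Word 1 cannot be VERB — rule 3 would then fail for every completion. It is DET.
Word 2 cannot be VERB — rule 2 would then fail for every completion. It is ADJ.
Word 3 cannot be VERB — rule 3 would then fail for every completion. It is ADJ.
Word 4 cannot be VERB — rule 3 would then fail for every completion. It is ADJ.
Word 6 cannot be VERB — rule 3 would then fail for every completion. It is DET.
Word 7 cannot be VERB — rule 2 would then fail for every completion. It is DET.
So the tagging must be: DET ADJ ADJ ADJ ADJ DET DET ADJ DET DET.
Rule-by-rule: rule 1 ok; rule 2 ok; rule 3 ok; rule 4 ok.

DET ADJ ADJ ADJ ADJ DET DET ADJ DET DET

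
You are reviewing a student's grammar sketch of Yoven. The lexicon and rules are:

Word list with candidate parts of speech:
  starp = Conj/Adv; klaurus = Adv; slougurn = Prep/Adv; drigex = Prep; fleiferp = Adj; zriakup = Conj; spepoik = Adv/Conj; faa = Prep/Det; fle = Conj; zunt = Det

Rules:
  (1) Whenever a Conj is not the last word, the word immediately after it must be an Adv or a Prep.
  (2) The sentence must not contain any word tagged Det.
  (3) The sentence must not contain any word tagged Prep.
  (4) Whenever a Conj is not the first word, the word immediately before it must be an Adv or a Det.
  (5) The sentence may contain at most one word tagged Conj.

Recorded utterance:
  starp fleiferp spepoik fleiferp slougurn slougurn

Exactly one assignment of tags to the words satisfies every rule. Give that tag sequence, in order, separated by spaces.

Adv Adj Adv Adj Adv Adv

Candidates per position — 1:starp {Conj,Adv}; 2:fleiferp {Adj}; 3:spepoik {Adv,Conj}; 4:fleiferp {Adj}; 5:slougurn {Prep,Adv}; 6:slougurn {Prep,Adv}.
Word 1 cannot be Conj — rule 1 would then fail for every completion. It is Adv.
Word 3 cannot be Conj — rule 1 would then fail for every completion. It is Adv.
Word 5 cannot be Prep — rule 3 would then fail for every completion. It is Adv.
Word 6 cannot be Prep — rule 3 would then fail for every completion. It is Adv.
The unique satisfying tagging is: Adv Adj Adv Adj Adv Adv.
Check: rule 1 holds; rule 2 holds; rule 3 holds; rule 4 holds; rule 5 holds.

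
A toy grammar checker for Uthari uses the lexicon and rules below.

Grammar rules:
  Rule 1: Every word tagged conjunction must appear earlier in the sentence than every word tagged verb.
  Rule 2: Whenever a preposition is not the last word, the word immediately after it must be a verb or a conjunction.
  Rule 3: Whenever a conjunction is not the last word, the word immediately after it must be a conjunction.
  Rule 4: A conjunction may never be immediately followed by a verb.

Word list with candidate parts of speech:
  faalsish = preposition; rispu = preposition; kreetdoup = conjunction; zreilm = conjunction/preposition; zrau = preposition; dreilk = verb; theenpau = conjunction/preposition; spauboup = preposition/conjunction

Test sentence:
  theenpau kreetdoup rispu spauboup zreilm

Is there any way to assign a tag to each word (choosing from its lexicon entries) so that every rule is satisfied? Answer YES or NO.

Candidates per position — 1:theenpau {conjunction,preposition}; 2:kreetdoup {conjunction}; 3:rispu {preposition}; 4:spauboup {preposition,conjunction}; 5:zreilm {conjunction,preposition}.
Rule 3 cannot be satisfied by any choice of tags from the lexicon.
So there is no consistent tagging.

NO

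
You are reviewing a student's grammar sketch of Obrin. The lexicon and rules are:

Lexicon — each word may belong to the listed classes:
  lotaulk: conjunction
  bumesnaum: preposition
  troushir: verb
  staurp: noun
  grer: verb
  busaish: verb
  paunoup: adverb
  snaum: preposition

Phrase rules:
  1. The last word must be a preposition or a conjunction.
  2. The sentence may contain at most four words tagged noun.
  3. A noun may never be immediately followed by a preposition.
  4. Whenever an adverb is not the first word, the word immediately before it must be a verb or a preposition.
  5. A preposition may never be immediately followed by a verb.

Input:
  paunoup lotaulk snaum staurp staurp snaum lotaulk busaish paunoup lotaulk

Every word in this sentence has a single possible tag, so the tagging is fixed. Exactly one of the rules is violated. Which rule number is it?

Fixed tagging: adverb conjunction preposition noun noun preposition conjunction verb adverb conjunction.
Applying the rules: R1 ✓, R2 ✓, R3 ✗, R4 ✓, R5 ✓.
Only rule 3 fails.

3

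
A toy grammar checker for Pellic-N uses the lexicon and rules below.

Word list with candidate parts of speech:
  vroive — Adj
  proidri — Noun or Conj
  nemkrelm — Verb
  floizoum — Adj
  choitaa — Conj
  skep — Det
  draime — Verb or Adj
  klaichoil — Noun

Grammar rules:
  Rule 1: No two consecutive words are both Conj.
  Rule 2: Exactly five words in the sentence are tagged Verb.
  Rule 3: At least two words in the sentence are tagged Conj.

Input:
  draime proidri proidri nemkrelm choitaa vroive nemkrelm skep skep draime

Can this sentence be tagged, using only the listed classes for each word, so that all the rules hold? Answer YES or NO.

NO

Candidates per position — 1:draime {Verb,Adj}; 2:proidri {Noun,Conj}; 3:proidri {Noun,Conj}; 4:nemkrelm {Verb}; 5:choitaa {Conj}; 6:vroive {Adj}; 7:nemkrelm {Verb}; 8:skep {Det}; 9:skep {Det}; 10:draime {Verb,Adj}.
Rule 2 cannot be satisfied by any choice of tags from the lexicon.
So there is no consistent tagging.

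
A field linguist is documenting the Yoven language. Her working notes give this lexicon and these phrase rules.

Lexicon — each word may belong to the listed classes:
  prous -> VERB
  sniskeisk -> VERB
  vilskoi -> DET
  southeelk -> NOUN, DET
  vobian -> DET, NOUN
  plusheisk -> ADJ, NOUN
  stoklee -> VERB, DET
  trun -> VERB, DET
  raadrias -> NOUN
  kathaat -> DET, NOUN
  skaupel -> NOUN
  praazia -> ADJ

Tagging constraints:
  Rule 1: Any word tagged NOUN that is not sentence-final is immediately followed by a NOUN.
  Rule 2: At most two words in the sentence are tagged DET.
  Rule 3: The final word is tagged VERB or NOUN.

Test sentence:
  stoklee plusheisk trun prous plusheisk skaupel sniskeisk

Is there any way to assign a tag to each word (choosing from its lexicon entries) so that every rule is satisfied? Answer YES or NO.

Candidates per position — 1:stoklee {VERB,DET}; 2:plusheisk {ADJ,NOUN}; 3:trun {VERB,DET}; 4:prous {VERB}; 5:plusheisk {ADJ,NOUN}; 6:skaupel {NOUN}; 7:sniskeisk {VERB}.
Rule 1 cannot be satisfied by any choice of tags from the lexicon.
So there is no consistent tagging.

NO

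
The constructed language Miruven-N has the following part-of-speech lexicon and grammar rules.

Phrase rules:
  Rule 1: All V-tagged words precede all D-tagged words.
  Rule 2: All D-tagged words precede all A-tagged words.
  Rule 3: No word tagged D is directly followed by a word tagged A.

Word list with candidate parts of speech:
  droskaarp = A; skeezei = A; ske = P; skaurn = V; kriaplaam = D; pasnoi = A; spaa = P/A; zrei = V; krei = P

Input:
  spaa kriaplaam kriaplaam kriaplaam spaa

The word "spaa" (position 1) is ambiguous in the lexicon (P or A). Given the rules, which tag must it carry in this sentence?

Candidates per position — 1:spaa {P,A}; 2:kriaplaam {D}; 3:kriaplaam {D}; 4:kriaplaam {D}; 5:spaa {P,A}.
If word 1 were A, no tagging could satisfy rule 2; so word 1 is P.
If word 5 were A, no tagging could satisfy rule 3; so word 5 is P.
That leaves exactly one tagging: P D D D P.
Rule-by-rule: rule 1 satisfied; rule 2 satisfied; rule 3 satisfied.

P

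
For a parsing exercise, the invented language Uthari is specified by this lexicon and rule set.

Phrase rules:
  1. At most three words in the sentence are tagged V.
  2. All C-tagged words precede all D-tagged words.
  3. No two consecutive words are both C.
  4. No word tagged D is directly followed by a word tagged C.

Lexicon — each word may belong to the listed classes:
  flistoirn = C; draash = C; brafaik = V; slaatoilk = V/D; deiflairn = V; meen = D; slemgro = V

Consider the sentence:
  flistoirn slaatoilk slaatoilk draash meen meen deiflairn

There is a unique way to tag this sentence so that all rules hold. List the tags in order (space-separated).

C V V C D D V

Candidates per position — 1:flistoirn {C}; 2:slaatoilk {V,D}; 3:slaatoilk {V,D}; 4:draash {C}; 5:meen {D}; 6:meen {D}; 7:deiflairn {V}.
Position 2: D is ruled out by rule 2; that leaves V.
Position 3: D is ruled out by rule 2; that leaves V.
So the tagging must be: C V V C D D V.
Rule-by-rule: rule 1 satisfied; rule 2 satisfied; rule 3 satisfied; rule 4 satisfied.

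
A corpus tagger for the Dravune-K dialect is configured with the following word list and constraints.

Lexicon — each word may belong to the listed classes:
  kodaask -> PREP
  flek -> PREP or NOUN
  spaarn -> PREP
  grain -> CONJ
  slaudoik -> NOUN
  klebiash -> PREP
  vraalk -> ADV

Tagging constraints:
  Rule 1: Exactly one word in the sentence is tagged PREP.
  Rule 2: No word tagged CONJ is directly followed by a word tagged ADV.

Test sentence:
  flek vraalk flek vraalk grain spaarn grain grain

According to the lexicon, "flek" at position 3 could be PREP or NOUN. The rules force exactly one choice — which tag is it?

NOUN

Candidates per position — 1:flek {PREP,NOUN}; 2:vraalk {ADV}; 3:flek {PREP,NOUN}; 4:vraalk {ADV}; 5:grain {CONJ}; 6:spaarn {PREP}; 7:grain {CONJ}; 8:grain {CONJ}.
Word 1 cannot be PREP — rule 1 would then fail for every completion. It is NOUN.
Word 3 cannot be PREP — rule 1 would then fail for every completion. It is NOUN.
The only consistent sequence is: NOUN ADV NOUN ADV CONJ PREP CONJ CONJ.
Verifying each rule — rule 1 ok; rule 2 ok.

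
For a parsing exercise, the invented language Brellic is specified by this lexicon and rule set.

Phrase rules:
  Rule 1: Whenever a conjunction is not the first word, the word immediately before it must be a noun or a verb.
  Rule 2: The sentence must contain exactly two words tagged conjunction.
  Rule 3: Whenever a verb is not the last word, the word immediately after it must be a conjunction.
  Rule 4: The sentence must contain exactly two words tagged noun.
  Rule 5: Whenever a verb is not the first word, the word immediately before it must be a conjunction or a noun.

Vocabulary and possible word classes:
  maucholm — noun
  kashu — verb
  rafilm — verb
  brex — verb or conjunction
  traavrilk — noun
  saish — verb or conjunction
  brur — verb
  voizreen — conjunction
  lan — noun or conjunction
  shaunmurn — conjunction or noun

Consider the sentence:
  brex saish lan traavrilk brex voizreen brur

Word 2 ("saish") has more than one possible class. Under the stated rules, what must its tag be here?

Candidates per position — 1:brex {verb,conjunction}; 2:saish {verb,conjunction}; 3:lan {noun,conjunction}; 4:traavrilk {noun}; 5:brex {verb,conjunction}; 6:voizreen {conjunction}; 7:brur {verb}.
At position 3, choosing conjunction makes rule 4 impossible to satisfy; hence noun.
At position 5, choosing conjunction makes rule 1 impossible to satisfy; hence verb.
At position 2, choosing verb makes rule 3 impossible to satisfy; hence conjunction.
At position 1, choosing conjunction makes rule 1 impossible to satisfy; hence verb.
So the tagging must be: verb conjunction noun noun verb conjunction verb.
Checking: rule 1 satisfied; rule 2 satisfied; rule 3 satisfied; rule 4 satisfied; rule 5 satisfied.

conjunction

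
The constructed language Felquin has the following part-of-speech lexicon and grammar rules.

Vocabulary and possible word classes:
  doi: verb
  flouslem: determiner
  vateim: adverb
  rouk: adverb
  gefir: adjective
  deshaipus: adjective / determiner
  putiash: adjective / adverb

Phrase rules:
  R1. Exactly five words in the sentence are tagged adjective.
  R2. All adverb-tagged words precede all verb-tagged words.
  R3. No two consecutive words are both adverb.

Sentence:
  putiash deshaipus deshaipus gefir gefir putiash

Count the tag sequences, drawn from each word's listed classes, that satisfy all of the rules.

4

Candidates per position — 1:putiash {adjective,adverb}; 2:deshaipus {adjective,determiner}; 3:deshaipus {adjective,determiner}; 4:gefir {adjective}; 5:gefir {adjective}; 6:putiash {adjective,adverb}.
There are 16 candidate sequences in total.
The sequences that satisfy every rule: adjective adjective adjective adjective adjective adverb; adjective adjective determiner adjective adjective adjective; adjective determiner adjective adjective adjective adjective; adverb adjective adjective adjective adjective adjective.
Count = 4.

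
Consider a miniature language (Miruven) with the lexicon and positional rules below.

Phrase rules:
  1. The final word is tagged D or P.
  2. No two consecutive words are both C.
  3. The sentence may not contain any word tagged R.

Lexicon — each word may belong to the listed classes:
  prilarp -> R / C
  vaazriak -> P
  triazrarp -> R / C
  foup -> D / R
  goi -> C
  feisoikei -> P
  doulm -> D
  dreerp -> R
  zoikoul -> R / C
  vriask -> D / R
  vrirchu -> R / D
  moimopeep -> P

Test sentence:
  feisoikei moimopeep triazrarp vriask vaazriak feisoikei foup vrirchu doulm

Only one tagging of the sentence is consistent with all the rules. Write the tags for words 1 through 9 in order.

Candidates per position — 1:feisoikei {P}; 2:moimopeep {P}; 3:triazrarp {R,C}; 4:vriask {D,R}; 5:vaazriak {P}; 6:feisoikei {P}; 7:foup {D,R}; 8:vrirchu {R,D}; 9:doulm {D}.
Position 3: tagging it R would leave rule 3 unsatisfiable, so it must be C.
Position 4: tagging it R would leave rule 3 unsatisfiable, so it must be D.
Position 7: tagging it R would leave rule 3 unsatisfiable, so it must be D.
Position 8: tagging it R would leave rule 3 unsatisfiable, so it must be D.
That leaves exactly one tagging: P P C D P P D D D.
Checking: rule 1 satisfied; rule 2 satisfied; rule 3 satisfied.

P P C D P P D D D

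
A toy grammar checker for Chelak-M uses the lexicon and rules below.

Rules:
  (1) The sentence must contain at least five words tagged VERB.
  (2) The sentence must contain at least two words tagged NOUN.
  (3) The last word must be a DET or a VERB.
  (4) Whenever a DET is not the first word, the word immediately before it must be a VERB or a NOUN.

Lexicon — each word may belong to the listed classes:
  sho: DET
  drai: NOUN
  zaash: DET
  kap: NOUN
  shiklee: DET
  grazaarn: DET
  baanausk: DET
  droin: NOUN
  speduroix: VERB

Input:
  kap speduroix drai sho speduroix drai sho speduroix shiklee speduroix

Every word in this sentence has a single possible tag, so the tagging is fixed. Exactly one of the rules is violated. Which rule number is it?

1

Fixed tagging: NOUN VERB NOUN DET VERB NOUN DET VERB DET VERB.
Rule check: R1 violated, R2 holds, R3 holds, R4 holds.
Only rule 1 fails.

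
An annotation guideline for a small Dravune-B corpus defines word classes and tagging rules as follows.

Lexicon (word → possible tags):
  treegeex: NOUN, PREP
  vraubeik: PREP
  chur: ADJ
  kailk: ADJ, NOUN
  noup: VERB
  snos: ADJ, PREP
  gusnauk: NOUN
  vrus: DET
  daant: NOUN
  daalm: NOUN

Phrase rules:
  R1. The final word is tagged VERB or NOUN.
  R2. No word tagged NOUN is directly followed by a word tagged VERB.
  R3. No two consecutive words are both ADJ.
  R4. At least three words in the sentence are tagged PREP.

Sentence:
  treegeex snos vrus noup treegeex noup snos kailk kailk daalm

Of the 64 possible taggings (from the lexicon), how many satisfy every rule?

Candidates per position — 1:treegeex {NOUN,PREP}; 2:snos {ADJ,PREP}; 3:vrus {DET}; 4:noup {VERB}; 5:treegeex {NOUN,PREP}; 6:noup {VERB}; 7:snos {ADJ,PREP}; 8:kailk {ADJ,NOUN}; 9:kailk {ADJ,NOUN}; 10:daalm {NOUN}.
There are 64 candidate sequences in total.
Checking each against the rules leaves 11 sequences.
Count = 11.

11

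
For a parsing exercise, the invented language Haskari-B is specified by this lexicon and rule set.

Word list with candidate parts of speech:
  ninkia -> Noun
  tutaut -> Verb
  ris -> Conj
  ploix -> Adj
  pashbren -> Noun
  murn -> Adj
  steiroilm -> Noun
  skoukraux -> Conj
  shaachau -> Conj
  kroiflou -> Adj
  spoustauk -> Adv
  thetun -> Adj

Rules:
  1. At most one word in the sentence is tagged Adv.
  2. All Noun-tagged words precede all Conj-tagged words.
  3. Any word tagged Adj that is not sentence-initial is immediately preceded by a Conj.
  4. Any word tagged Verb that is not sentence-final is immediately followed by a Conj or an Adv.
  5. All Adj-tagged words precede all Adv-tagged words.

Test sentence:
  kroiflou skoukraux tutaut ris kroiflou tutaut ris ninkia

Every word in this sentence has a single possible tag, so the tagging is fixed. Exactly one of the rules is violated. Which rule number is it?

2

Fixed tagging: Adj Conj Verb Conj Adj Verb Conj Noun.
Applying the rules: R1 ok, R2 fails, R3 ok, R4 ok, R5 ok.
Only rule 2 fails.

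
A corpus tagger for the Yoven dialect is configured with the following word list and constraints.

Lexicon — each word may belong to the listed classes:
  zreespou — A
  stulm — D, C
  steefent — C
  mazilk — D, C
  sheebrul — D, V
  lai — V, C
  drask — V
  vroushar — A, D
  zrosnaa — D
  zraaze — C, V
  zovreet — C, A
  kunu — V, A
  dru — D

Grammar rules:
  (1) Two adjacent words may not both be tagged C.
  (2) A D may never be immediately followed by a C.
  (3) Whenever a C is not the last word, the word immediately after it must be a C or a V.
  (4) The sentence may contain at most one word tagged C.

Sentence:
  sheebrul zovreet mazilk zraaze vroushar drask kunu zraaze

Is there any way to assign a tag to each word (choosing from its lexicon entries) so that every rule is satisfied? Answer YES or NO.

Candidates per position — 1:sheebrul {D,V}; 2:zovreet {C,A}; 3:mazilk {D,C}; 4:zraaze {C,V}; 5:vroushar {A,D}; 6:drask {V}; 7:kunu {V,A}; 8:zraaze {C,V}.
One satisfying assignment: V A C V D V A V.
Check: rule 1 satisfied; rule 2 satisfied; rule 3 satisfied; rule 4 satisfied.

YES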